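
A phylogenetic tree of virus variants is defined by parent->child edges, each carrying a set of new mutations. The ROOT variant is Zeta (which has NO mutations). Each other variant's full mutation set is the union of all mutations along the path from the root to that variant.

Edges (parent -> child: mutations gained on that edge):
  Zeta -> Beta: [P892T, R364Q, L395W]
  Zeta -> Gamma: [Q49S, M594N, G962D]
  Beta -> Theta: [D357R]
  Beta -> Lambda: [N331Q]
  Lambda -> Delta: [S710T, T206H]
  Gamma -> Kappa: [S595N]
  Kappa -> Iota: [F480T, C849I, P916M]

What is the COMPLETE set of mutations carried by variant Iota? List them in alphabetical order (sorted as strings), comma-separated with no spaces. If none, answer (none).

Answer: C849I,F480T,G962D,M594N,P916M,Q49S,S595N

Derivation:
At Zeta: gained [] -> total []
At Gamma: gained ['Q49S', 'M594N', 'G962D'] -> total ['G962D', 'M594N', 'Q49S']
At Kappa: gained ['S595N'] -> total ['G962D', 'M594N', 'Q49S', 'S595N']
At Iota: gained ['F480T', 'C849I', 'P916M'] -> total ['C849I', 'F480T', 'G962D', 'M594N', 'P916M', 'Q49S', 'S595N']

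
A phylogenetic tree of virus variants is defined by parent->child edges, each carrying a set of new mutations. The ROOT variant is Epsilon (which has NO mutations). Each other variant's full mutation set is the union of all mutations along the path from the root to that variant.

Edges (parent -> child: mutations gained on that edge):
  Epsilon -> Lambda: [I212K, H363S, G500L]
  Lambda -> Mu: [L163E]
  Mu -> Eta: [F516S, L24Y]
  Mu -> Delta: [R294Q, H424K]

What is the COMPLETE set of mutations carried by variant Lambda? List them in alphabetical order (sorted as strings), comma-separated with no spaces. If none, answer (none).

Answer: G500L,H363S,I212K

Derivation:
At Epsilon: gained [] -> total []
At Lambda: gained ['I212K', 'H363S', 'G500L'] -> total ['G500L', 'H363S', 'I212K']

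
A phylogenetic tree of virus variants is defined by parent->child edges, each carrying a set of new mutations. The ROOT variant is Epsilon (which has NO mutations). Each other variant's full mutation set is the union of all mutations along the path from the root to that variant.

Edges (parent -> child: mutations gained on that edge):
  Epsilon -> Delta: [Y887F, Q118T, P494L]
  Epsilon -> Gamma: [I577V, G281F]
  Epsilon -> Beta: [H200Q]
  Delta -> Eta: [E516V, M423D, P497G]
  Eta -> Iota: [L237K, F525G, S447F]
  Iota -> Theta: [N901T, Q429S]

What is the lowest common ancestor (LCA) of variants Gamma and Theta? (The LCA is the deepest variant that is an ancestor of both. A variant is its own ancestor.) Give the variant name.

Path from root to Gamma: Epsilon -> Gamma
  ancestors of Gamma: {Epsilon, Gamma}
Path from root to Theta: Epsilon -> Delta -> Eta -> Iota -> Theta
  ancestors of Theta: {Epsilon, Delta, Eta, Iota, Theta}
Common ancestors: {Epsilon}
Walk up from Theta: Theta (not in ancestors of Gamma), Iota (not in ancestors of Gamma), Eta (not in ancestors of Gamma), Delta (not in ancestors of Gamma), Epsilon (in ancestors of Gamma)
Deepest common ancestor (LCA) = Epsilon

Answer: Epsilon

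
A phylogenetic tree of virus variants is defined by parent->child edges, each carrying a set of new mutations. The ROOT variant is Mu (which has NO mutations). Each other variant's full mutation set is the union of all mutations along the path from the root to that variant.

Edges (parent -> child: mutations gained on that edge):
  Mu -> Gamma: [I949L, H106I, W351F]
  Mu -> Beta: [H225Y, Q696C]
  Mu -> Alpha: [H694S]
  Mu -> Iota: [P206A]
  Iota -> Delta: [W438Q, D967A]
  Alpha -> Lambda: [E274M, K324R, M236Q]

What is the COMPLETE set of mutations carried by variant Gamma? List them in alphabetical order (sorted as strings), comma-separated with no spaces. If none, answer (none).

Answer: H106I,I949L,W351F

Derivation:
At Mu: gained [] -> total []
At Gamma: gained ['I949L', 'H106I', 'W351F'] -> total ['H106I', 'I949L', 'W351F']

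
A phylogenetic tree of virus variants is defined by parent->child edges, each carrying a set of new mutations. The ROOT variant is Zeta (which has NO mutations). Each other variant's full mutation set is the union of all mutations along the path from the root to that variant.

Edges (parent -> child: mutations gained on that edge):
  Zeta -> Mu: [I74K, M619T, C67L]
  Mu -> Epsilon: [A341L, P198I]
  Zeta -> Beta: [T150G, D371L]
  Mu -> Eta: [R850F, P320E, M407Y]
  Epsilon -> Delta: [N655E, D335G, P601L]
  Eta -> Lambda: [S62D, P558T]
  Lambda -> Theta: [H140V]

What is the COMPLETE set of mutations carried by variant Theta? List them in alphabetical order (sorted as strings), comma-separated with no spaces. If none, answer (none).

Answer: C67L,H140V,I74K,M407Y,M619T,P320E,P558T,R850F,S62D

Derivation:
At Zeta: gained [] -> total []
At Mu: gained ['I74K', 'M619T', 'C67L'] -> total ['C67L', 'I74K', 'M619T']
At Eta: gained ['R850F', 'P320E', 'M407Y'] -> total ['C67L', 'I74K', 'M407Y', 'M619T', 'P320E', 'R850F']
At Lambda: gained ['S62D', 'P558T'] -> total ['C67L', 'I74K', 'M407Y', 'M619T', 'P320E', 'P558T', 'R850F', 'S62D']
At Theta: gained ['H140V'] -> total ['C67L', 'H140V', 'I74K', 'M407Y', 'M619T', 'P320E', 'P558T', 'R850F', 'S62D']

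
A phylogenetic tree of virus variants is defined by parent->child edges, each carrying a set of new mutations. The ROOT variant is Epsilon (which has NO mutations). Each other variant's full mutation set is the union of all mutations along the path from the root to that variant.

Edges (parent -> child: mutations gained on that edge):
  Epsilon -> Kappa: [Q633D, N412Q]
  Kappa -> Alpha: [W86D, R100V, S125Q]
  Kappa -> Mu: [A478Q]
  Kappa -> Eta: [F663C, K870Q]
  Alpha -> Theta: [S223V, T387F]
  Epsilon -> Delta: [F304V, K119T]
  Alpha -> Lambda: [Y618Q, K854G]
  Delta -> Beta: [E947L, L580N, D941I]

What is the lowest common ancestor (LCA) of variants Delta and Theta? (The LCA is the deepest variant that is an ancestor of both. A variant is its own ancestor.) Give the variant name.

Answer: Epsilon

Derivation:
Path from root to Delta: Epsilon -> Delta
  ancestors of Delta: {Epsilon, Delta}
Path from root to Theta: Epsilon -> Kappa -> Alpha -> Theta
  ancestors of Theta: {Epsilon, Kappa, Alpha, Theta}
Common ancestors: {Epsilon}
Walk up from Theta: Theta (not in ancestors of Delta), Alpha (not in ancestors of Delta), Kappa (not in ancestors of Delta), Epsilon (in ancestors of Delta)
Deepest common ancestor (LCA) = Epsilon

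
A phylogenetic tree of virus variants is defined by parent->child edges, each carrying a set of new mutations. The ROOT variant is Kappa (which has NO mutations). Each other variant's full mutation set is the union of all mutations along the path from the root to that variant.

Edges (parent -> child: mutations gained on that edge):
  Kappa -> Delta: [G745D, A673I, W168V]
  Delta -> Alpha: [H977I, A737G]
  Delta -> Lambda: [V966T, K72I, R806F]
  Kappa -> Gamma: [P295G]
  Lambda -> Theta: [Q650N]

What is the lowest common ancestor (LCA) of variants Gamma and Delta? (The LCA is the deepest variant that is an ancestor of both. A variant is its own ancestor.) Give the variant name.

Path from root to Gamma: Kappa -> Gamma
  ancestors of Gamma: {Kappa, Gamma}
Path from root to Delta: Kappa -> Delta
  ancestors of Delta: {Kappa, Delta}
Common ancestors: {Kappa}
Walk up from Delta: Delta (not in ancestors of Gamma), Kappa (in ancestors of Gamma)
Deepest common ancestor (LCA) = Kappa

Answer: Kappa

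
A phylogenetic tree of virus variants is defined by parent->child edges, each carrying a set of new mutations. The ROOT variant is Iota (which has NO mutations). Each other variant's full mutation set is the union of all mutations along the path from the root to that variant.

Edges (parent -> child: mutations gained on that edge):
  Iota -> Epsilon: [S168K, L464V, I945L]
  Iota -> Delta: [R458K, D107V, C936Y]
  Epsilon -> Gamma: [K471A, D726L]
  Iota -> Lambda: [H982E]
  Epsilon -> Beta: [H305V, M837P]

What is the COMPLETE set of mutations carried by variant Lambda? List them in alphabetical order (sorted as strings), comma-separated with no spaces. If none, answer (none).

At Iota: gained [] -> total []
At Lambda: gained ['H982E'] -> total ['H982E']

Answer: H982E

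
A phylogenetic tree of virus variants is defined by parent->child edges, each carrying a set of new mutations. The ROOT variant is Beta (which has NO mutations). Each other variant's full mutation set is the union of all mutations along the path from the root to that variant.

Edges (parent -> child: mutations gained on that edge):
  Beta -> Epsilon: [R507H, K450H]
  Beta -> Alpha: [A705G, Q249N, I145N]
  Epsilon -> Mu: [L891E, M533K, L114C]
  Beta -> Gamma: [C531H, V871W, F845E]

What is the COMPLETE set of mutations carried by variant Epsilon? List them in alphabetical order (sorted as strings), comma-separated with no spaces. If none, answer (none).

Answer: K450H,R507H

Derivation:
At Beta: gained [] -> total []
At Epsilon: gained ['R507H', 'K450H'] -> total ['K450H', 'R507H']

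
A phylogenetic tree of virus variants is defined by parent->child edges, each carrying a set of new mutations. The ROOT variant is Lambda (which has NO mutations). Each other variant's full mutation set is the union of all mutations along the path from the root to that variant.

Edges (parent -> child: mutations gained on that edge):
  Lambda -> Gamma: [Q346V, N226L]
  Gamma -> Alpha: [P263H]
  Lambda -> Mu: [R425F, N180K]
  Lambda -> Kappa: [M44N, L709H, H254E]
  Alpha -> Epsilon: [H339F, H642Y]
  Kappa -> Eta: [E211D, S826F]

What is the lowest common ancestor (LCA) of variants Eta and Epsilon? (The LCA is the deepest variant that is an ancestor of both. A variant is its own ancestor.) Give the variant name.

Path from root to Eta: Lambda -> Kappa -> Eta
  ancestors of Eta: {Lambda, Kappa, Eta}
Path from root to Epsilon: Lambda -> Gamma -> Alpha -> Epsilon
  ancestors of Epsilon: {Lambda, Gamma, Alpha, Epsilon}
Common ancestors: {Lambda}
Walk up from Epsilon: Epsilon (not in ancestors of Eta), Alpha (not in ancestors of Eta), Gamma (not in ancestors of Eta), Lambda (in ancestors of Eta)
Deepest common ancestor (LCA) = Lambda

Answer: Lambda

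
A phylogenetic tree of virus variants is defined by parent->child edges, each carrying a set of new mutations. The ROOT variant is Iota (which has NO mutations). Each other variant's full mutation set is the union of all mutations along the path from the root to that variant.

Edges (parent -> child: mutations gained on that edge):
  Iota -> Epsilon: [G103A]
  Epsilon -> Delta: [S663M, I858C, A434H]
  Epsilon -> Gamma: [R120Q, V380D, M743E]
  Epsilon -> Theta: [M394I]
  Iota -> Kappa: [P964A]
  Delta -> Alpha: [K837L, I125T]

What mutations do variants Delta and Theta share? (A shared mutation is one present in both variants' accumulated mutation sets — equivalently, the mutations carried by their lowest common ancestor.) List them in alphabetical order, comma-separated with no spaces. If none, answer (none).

Accumulating mutations along path to Delta:
  At Iota: gained [] -> total []
  At Epsilon: gained ['G103A'] -> total ['G103A']
  At Delta: gained ['S663M', 'I858C', 'A434H'] -> total ['A434H', 'G103A', 'I858C', 'S663M']
Mutations(Delta) = ['A434H', 'G103A', 'I858C', 'S663M']
Accumulating mutations along path to Theta:
  At Iota: gained [] -> total []
  At Epsilon: gained ['G103A'] -> total ['G103A']
  At Theta: gained ['M394I'] -> total ['G103A', 'M394I']
Mutations(Theta) = ['G103A', 'M394I']
Intersection: ['A434H', 'G103A', 'I858C', 'S663M'] ∩ ['G103A', 'M394I'] = ['G103A']

Answer: G103A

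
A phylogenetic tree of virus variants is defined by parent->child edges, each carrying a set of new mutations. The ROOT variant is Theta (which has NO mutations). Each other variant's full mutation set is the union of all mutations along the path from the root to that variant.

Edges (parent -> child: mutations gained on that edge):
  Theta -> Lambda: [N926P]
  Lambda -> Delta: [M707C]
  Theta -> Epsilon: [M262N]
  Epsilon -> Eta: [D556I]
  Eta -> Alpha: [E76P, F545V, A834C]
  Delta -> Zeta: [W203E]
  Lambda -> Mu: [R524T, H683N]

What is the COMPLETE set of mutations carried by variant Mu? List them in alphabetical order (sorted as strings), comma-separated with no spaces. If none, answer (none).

At Theta: gained [] -> total []
At Lambda: gained ['N926P'] -> total ['N926P']
At Mu: gained ['R524T', 'H683N'] -> total ['H683N', 'N926P', 'R524T']

Answer: H683N,N926P,R524T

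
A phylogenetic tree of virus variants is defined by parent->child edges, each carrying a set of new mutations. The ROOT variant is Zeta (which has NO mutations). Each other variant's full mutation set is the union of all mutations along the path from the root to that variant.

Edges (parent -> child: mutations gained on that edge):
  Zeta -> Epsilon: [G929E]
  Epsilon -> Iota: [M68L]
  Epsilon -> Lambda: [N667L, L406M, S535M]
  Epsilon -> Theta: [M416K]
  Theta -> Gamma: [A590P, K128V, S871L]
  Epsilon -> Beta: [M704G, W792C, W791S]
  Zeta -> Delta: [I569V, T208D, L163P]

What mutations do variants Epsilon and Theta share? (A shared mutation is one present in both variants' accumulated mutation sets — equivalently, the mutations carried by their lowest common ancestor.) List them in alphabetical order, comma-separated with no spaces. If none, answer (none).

Answer: G929E

Derivation:
Accumulating mutations along path to Epsilon:
  At Zeta: gained [] -> total []
  At Epsilon: gained ['G929E'] -> total ['G929E']
Mutations(Epsilon) = ['G929E']
Accumulating mutations along path to Theta:
  At Zeta: gained [] -> total []
  At Epsilon: gained ['G929E'] -> total ['G929E']
  At Theta: gained ['M416K'] -> total ['G929E', 'M416K']
Mutations(Theta) = ['G929E', 'M416K']
Intersection: ['G929E'] ∩ ['G929E', 'M416K'] = ['G929E']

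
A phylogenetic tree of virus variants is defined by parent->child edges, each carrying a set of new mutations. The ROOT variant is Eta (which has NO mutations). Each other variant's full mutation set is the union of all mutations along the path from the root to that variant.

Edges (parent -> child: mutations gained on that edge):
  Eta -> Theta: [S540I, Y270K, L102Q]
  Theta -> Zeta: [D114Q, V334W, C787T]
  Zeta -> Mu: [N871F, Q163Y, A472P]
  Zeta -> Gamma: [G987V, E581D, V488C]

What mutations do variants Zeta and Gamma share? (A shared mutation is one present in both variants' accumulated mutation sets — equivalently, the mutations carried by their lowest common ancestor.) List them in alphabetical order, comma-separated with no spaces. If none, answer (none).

Accumulating mutations along path to Zeta:
  At Eta: gained [] -> total []
  At Theta: gained ['S540I', 'Y270K', 'L102Q'] -> total ['L102Q', 'S540I', 'Y270K']
  At Zeta: gained ['D114Q', 'V334W', 'C787T'] -> total ['C787T', 'D114Q', 'L102Q', 'S540I', 'V334W', 'Y270K']
Mutations(Zeta) = ['C787T', 'D114Q', 'L102Q', 'S540I', 'V334W', 'Y270K']
Accumulating mutations along path to Gamma:
  At Eta: gained [] -> total []
  At Theta: gained ['S540I', 'Y270K', 'L102Q'] -> total ['L102Q', 'S540I', 'Y270K']
  At Zeta: gained ['D114Q', 'V334W', 'C787T'] -> total ['C787T', 'D114Q', 'L102Q', 'S540I', 'V334W', 'Y270K']
  At Gamma: gained ['G987V', 'E581D', 'V488C'] -> total ['C787T', 'D114Q', 'E581D', 'G987V', 'L102Q', 'S540I', 'V334W', 'V488C', 'Y270K']
Mutations(Gamma) = ['C787T', 'D114Q', 'E581D', 'G987V', 'L102Q', 'S540I', 'V334W', 'V488C', 'Y270K']
Intersection: ['C787T', 'D114Q', 'L102Q', 'S540I', 'V334W', 'Y270K'] ∩ ['C787T', 'D114Q', 'E581D', 'G987V', 'L102Q', 'S540I', 'V334W', 'V488C', 'Y270K'] = ['C787T', 'D114Q', 'L102Q', 'S540I', 'V334W', 'Y270K']

Answer: C787T,D114Q,L102Q,S540I,V334W,Y270K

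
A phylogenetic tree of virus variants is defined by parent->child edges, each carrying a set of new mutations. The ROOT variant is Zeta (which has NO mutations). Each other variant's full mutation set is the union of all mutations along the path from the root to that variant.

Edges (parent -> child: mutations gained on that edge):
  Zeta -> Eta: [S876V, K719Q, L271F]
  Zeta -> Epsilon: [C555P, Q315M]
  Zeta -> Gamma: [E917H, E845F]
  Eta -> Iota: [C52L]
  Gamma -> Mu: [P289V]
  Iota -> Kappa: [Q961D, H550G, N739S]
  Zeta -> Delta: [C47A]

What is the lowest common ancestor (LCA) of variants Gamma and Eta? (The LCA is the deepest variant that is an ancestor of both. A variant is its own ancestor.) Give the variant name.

Path from root to Gamma: Zeta -> Gamma
  ancestors of Gamma: {Zeta, Gamma}
Path from root to Eta: Zeta -> Eta
  ancestors of Eta: {Zeta, Eta}
Common ancestors: {Zeta}
Walk up from Eta: Eta (not in ancestors of Gamma), Zeta (in ancestors of Gamma)
Deepest common ancestor (LCA) = Zeta

Answer: Zeta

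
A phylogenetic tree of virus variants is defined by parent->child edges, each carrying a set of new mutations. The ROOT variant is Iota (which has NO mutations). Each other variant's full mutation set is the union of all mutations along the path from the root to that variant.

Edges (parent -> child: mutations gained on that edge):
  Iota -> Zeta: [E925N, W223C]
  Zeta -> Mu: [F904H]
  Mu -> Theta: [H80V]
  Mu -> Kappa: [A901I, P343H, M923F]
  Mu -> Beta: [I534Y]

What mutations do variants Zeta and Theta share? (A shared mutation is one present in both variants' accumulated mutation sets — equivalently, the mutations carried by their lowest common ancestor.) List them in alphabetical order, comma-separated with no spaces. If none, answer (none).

Answer: E925N,W223C

Derivation:
Accumulating mutations along path to Zeta:
  At Iota: gained [] -> total []
  At Zeta: gained ['E925N', 'W223C'] -> total ['E925N', 'W223C']
Mutations(Zeta) = ['E925N', 'W223C']
Accumulating mutations along path to Theta:
  At Iota: gained [] -> total []
  At Zeta: gained ['E925N', 'W223C'] -> total ['E925N', 'W223C']
  At Mu: gained ['F904H'] -> total ['E925N', 'F904H', 'W223C']
  At Theta: gained ['H80V'] -> total ['E925N', 'F904H', 'H80V', 'W223C']
Mutations(Theta) = ['E925N', 'F904H', 'H80V', 'W223C']
Intersection: ['E925N', 'W223C'] ∩ ['E925N', 'F904H', 'H80V', 'W223C'] = ['E925N', 'W223C']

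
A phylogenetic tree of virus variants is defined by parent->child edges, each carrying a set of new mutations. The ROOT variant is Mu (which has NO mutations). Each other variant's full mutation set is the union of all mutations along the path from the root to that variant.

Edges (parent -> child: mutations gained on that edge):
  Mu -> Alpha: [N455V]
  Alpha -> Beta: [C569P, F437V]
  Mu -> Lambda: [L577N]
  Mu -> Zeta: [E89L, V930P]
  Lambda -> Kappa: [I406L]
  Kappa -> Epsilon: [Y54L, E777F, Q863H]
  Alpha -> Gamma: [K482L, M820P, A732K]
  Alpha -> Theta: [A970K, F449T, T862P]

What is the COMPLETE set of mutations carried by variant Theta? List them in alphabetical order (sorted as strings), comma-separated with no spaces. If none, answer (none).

Answer: A970K,F449T,N455V,T862P

Derivation:
At Mu: gained [] -> total []
At Alpha: gained ['N455V'] -> total ['N455V']
At Theta: gained ['A970K', 'F449T', 'T862P'] -> total ['A970K', 'F449T', 'N455V', 'T862P']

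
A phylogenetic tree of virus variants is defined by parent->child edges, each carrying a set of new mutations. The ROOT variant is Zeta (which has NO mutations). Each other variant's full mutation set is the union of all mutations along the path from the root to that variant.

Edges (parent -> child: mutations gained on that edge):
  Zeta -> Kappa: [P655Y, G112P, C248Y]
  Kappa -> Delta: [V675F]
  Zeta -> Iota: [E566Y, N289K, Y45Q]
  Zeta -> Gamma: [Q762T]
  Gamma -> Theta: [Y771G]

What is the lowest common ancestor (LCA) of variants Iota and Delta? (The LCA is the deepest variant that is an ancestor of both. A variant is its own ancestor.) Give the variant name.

Path from root to Iota: Zeta -> Iota
  ancestors of Iota: {Zeta, Iota}
Path from root to Delta: Zeta -> Kappa -> Delta
  ancestors of Delta: {Zeta, Kappa, Delta}
Common ancestors: {Zeta}
Walk up from Delta: Delta (not in ancestors of Iota), Kappa (not in ancestors of Iota), Zeta (in ancestors of Iota)
Deepest common ancestor (LCA) = Zeta

Answer: Zeta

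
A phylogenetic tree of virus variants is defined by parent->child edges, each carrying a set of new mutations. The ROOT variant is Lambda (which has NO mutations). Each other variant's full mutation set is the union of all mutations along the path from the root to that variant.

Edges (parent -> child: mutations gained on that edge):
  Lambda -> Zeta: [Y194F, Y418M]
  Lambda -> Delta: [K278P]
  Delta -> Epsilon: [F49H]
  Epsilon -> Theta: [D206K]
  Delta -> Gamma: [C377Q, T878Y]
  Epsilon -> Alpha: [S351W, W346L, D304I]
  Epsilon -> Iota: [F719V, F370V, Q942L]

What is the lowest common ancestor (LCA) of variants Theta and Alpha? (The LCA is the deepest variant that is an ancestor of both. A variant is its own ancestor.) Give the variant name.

Answer: Epsilon

Derivation:
Path from root to Theta: Lambda -> Delta -> Epsilon -> Theta
  ancestors of Theta: {Lambda, Delta, Epsilon, Theta}
Path from root to Alpha: Lambda -> Delta -> Epsilon -> Alpha
  ancestors of Alpha: {Lambda, Delta, Epsilon, Alpha}
Common ancestors: {Lambda, Delta, Epsilon}
Walk up from Alpha: Alpha (not in ancestors of Theta), Epsilon (in ancestors of Theta), Delta (in ancestors of Theta), Lambda (in ancestors of Theta)
Deepest common ancestor (LCA) = Epsilon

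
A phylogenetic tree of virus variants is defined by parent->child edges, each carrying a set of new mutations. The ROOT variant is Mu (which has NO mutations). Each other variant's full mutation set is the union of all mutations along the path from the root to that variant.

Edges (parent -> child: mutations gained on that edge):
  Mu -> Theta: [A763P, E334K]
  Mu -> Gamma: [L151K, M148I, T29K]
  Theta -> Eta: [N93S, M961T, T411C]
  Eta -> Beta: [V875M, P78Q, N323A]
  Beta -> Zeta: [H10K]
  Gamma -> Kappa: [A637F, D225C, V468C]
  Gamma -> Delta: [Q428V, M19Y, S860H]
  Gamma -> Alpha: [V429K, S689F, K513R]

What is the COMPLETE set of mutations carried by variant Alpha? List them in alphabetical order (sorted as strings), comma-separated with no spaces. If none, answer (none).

At Mu: gained [] -> total []
At Gamma: gained ['L151K', 'M148I', 'T29K'] -> total ['L151K', 'M148I', 'T29K']
At Alpha: gained ['V429K', 'S689F', 'K513R'] -> total ['K513R', 'L151K', 'M148I', 'S689F', 'T29K', 'V429K']

Answer: K513R,L151K,M148I,S689F,T29K,V429K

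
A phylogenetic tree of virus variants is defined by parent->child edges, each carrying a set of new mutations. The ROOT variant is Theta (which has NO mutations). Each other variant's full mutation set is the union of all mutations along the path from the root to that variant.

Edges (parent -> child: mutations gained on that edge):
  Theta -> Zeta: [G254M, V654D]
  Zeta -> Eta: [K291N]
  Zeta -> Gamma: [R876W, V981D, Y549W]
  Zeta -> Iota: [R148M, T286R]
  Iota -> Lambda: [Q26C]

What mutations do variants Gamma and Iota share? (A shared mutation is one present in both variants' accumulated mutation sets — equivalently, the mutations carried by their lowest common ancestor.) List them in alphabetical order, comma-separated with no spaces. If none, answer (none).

Accumulating mutations along path to Gamma:
  At Theta: gained [] -> total []
  At Zeta: gained ['G254M', 'V654D'] -> total ['G254M', 'V654D']
  At Gamma: gained ['R876W', 'V981D', 'Y549W'] -> total ['G254M', 'R876W', 'V654D', 'V981D', 'Y549W']
Mutations(Gamma) = ['G254M', 'R876W', 'V654D', 'V981D', 'Y549W']
Accumulating mutations along path to Iota:
  At Theta: gained [] -> total []
  At Zeta: gained ['G254M', 'V654D'] -> total ['G254M', 'V654D']
  At Iota: gained ['R148M', 'T286R'] -> total ['G254M', 'R148M', 'T286R', 'V654D']
Mutations(Iota) = ['G254M', 'R148M', 'T286R', 'V654D']
Intersection: ['G254M', 'R876W', 'V654D', 'V981D', 'Y549W'] ∩ ['G254M', 'R148M', 'T286R', 'V654D'] = ['G254M', 'V654D']

Answer: G254M,V654D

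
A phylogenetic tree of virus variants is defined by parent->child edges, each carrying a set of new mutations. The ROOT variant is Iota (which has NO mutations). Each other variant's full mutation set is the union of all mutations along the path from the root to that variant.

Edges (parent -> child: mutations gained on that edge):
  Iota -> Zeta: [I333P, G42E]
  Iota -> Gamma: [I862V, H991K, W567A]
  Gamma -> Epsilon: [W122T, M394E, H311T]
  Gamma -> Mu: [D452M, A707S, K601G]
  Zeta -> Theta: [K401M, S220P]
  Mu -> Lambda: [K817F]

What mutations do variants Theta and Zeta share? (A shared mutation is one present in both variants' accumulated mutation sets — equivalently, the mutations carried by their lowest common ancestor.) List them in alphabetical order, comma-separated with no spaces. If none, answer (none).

Answer: G42E,I333P

Derivation:
Accumulating mutations along path to Theta:
  At Iota: gained [] -> total []
  At Zeta: gained ['I333P', 'G42E'] -> total ['G42E', 'I333P']
  At Theta: gained ['K401M', 'S220P'] -> total ['G42E', 'I333P', 'K401M', 'S220P']
Mutations(Theta) = ['G42E', 'I333P', 'K401M', 'S220P']
Accumulating mutations along path to Zeta:
  At Iota: gained [] -> total []
  At Zeta: gained ['I333P', 'G42E'] -> total ['G42E', 'I333P']
Mutations(Zeta) = ['G42E', 'I333P']
Intersection: ['G42E', 'I333P', 'K401M', 'S220P'] ∩ ['G42E', 'I333P'] = ['G42E', 'I333P']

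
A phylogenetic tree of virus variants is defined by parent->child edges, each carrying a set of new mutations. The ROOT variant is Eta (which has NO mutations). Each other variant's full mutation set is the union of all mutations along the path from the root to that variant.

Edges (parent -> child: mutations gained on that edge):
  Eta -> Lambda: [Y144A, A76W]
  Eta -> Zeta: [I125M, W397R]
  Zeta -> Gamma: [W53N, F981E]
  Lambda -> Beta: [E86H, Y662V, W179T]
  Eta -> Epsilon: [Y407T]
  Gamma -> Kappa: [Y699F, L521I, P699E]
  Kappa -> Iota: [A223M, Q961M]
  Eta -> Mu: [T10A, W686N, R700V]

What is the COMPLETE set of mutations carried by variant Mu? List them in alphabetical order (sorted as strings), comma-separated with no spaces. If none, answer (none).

At Eta: gained [] -> total []
At Mu: gained ['T10A', 'W686N', 'R700V'] -> total ['R700V', 'T10A', 'W686N']

Answer: R700V,T10A,W686N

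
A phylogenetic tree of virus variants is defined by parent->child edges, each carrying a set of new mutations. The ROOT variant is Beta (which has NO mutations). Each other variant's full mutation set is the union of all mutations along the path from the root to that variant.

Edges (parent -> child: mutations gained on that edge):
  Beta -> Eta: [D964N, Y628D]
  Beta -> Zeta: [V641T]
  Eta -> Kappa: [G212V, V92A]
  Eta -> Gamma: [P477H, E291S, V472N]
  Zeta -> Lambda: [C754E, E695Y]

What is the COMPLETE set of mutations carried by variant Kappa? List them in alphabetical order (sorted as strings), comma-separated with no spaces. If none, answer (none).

At Beta: gained [] -> total []
At Eta: gained ['D964N', 'Y628D'] -> total ['D964N', 'Y628D']
At Kappa: gained ['G212V', 'V92A'] -> total ['D964N', 'G212V', 'V92A', 'Y628D']

Answer: D964N,G212V,V92A,Y628D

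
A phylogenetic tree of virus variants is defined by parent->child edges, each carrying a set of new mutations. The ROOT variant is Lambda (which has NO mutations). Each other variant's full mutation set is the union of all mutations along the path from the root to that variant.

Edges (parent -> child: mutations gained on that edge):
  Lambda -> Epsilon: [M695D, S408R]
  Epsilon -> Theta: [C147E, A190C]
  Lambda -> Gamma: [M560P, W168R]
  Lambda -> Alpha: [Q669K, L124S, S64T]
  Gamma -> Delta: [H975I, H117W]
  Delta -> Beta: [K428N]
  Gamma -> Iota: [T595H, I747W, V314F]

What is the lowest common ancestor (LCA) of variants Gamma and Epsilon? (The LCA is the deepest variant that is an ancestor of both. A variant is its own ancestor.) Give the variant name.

Path from root to Gamma: Lambda -> Gamma
  ancestors of Gamma: {Lambda, Gamma}
Path from root to Epsilon: Lambda -> Epsilon
  ancestors of Epsilon: {Lambda, Epsilon}
Common ancestors: {Lambda}
Walk up from Epsilon: Epsilon (not in ancestors of Gamma), Lambda (in ancestors of Gamma)
Deepest common ancestor (LCA) = Lambda

Answer: Lambda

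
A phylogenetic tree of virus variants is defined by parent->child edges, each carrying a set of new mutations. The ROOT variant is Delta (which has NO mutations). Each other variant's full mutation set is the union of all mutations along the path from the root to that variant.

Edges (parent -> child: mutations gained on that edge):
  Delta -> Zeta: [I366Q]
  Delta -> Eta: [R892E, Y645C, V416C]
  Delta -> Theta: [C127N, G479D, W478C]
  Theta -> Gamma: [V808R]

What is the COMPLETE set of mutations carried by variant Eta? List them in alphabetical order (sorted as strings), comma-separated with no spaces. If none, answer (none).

Answer: R892E,V416C,Y645C

Derivation:
At Delta: gained [] -> total []
At Eta: gained ['R892E', 'Y645C', 'V416C'] -> total ['R892E', 'V416C', 'Y645C']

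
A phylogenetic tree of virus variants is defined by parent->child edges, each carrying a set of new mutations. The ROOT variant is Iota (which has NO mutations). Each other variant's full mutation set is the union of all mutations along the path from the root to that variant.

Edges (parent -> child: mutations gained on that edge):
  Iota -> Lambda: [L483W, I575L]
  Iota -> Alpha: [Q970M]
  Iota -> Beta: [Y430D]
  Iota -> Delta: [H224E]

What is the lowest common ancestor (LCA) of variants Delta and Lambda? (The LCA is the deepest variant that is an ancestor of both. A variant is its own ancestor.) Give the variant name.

Path from root to Delta: Iota -> Delta
  ancestors of Delta: {Iota, Delta}
Path from root to Lambda: Iota -> Lambda
  ancestors of Lambda: {Iota, Lambda}
Common ancestors: {Iota}
Walk up from Lambda: Lambda (not in ancestors of Delta), Iota (in ancestors of Delta)
Deepest common ancestor (LCA) = Iota

Answer: Iota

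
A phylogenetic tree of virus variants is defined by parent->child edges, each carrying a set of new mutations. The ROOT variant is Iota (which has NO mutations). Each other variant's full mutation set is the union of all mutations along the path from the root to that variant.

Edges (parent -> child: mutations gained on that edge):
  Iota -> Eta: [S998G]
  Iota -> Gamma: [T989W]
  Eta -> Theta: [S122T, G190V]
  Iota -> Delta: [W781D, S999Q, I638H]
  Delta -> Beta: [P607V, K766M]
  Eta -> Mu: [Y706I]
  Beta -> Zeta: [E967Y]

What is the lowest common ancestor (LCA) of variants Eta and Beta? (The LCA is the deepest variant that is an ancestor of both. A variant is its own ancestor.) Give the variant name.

Answer: Iota

Derivation:
Path from root to Eta: Iota -> Eta
  ancestors of Eta: {Iota, Eta}
Path from root to Beta: Iota -> Delta -> Beta
  ancestors of Beta: {Iota, Delta, Beta}
Common ancestors: {Iota}
Walk up from Beta: Beta (not in ancestors of Eta), Delta (not in ancestors of Eta), Iota (in ancestors of Eta)
Deepest common ancestor (LCA) = Iota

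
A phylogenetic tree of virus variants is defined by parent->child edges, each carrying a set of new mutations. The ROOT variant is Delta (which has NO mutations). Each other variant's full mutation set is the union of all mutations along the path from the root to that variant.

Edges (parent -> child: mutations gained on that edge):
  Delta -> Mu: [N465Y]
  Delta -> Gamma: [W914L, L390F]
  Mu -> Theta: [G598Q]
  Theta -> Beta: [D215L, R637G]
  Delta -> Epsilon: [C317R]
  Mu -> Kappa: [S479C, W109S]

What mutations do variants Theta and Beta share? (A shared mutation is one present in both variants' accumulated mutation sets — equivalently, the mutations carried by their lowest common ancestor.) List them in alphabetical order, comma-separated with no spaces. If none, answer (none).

Answer: G598Q,N465Y

Derivation:
Accumulating mutations along path to Theta:
  At Delta: gained [] -> total []
  At Mu: gained ['N465Y'] -> total ['N465Y']
  At Theta: gained ['G598Q'] -> total ['G598Q', 'N465Y']
Mutations(Theta) = ['G598Q', 'N465Y']
Accumulating mutations along path to Beta:
  At Delta: gained [] -> total []
  At Mu: gained ['N465Y'] -> total ['N465Y']
  At Theta: gained ['G598Q'] -> total ['G598Q', 'N465Y']
  At Beta: gained ['D215L', 'R637G'] -> total ['D215L', 'G598Q', 'N465Y', 'R637G']
Mutations(Beta) = ['D215L', 'G598Q', 'N465Y', 'R637G']
Intersection: ['G598Q', 'N465Y'] ∩ ['D215L', 'G598Q', 'N465Y', 'R637G'] = ['G598Q', 'N465Y']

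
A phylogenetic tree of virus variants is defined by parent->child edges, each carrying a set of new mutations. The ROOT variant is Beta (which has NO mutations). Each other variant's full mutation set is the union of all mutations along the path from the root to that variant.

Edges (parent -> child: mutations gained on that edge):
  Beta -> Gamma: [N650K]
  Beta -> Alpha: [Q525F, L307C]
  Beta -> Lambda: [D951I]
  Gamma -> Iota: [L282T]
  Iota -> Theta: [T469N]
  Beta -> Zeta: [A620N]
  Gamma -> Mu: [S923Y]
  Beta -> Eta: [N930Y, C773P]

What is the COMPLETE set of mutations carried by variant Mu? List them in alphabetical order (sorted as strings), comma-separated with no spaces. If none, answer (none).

At Beta: gained [] -> total []
At Gamma: gained ['N650K'] -> total ['N650K']
At Mu: gained ['S923Y'] -> total ['N650K', 'S923Y']

Answer: N650K,S923Y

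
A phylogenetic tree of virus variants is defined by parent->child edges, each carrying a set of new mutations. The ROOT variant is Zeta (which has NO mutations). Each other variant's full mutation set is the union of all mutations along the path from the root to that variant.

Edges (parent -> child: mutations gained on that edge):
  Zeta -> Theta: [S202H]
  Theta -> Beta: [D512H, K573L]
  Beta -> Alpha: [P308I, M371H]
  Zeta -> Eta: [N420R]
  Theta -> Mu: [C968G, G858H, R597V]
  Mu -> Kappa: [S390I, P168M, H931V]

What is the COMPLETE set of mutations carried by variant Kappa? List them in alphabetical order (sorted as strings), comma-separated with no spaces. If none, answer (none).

At Zeta: gained [] -> total []
At Theta: gained ['S202H'] -> total ['S202H']
At Mu: gained ['C968G', 'G858H', 'R597V'] -> total ['C968G', 'G858H', 'R597V', 'S202H']
At Kappa: gained ['S390I', 'P168M', 'H931V'] -> total ['C968G', 'G858H', 'H931V', 'P168M', 'R597V', 'S202H', 'S390I']

Answer: C968G,G858H,H931V,P168M,R597V,S202H,S390I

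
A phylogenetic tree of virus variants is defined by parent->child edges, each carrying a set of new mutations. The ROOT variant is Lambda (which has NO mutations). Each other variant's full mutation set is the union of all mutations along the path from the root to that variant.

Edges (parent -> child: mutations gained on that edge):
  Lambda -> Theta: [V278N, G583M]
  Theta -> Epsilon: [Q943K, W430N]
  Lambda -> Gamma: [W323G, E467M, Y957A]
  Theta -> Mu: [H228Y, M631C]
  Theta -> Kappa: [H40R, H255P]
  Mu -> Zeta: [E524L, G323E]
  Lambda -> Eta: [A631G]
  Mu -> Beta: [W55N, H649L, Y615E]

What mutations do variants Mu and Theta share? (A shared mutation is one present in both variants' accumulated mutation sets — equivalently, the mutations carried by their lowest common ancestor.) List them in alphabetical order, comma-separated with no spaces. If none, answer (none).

Accumulating mutations along path to Mu:
  At Lambda: gained [] -> total []
  At Theta: gained ['V278N', 'G583M'] -> total ['G583M', 'V278N']
  At Mu: gained ['H228Y', 'M631C'] -> total ['G583M', 'H228Y', 'M631C', 'V278N']
Mutations(Mu) = ['G583M', 'H228Y', 'M631C', 'V278N']
Accumulating mutations along path to Theta:
  At Lambda: gained [] -> total []
  At Theta: gained ['V278N', 'G583M'] -> total ['G583M', 'V278N']
Mutations(Theta) = ['G583M', 'V278N']
Intersection: ['G583M', 'H228Y', 'M631C', 'V278N'] ∩ ['G583M', 'V278N'] = ['G583M', 'V278N']

Answer: G583M,V278N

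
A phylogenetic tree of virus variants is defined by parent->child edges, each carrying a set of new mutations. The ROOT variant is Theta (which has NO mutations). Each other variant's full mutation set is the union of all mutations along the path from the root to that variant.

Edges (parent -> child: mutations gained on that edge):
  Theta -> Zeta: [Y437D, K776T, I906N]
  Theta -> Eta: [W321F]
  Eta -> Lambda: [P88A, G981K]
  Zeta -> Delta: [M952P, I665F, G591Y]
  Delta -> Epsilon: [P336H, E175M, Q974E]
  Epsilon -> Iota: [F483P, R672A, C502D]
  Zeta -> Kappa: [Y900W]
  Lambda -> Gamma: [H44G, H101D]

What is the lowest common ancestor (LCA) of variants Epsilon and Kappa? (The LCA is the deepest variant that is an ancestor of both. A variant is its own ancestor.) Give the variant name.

Answer: Zeta

Derivation:
Path from root to Epsilon: Theta -> Zeta -> Delta -> Epsilon
  ancestors of Epsilon: {Theta, Zeta, Delta, Epsilon}
Path from root to Kappa: Theta -> Zeta -> Kappa
  ancestors of Kappa: {Theta, Zeta, Kappa}
Common ancestors: {Theta, Zeta}
Walk up from Kappa: Kappa (not in ancestors of Epsilon), Zeta (in ancestors of Epsilon), Theta (in ancestors of Epsilon)
Deepest common ancestor (LCA) = Zeta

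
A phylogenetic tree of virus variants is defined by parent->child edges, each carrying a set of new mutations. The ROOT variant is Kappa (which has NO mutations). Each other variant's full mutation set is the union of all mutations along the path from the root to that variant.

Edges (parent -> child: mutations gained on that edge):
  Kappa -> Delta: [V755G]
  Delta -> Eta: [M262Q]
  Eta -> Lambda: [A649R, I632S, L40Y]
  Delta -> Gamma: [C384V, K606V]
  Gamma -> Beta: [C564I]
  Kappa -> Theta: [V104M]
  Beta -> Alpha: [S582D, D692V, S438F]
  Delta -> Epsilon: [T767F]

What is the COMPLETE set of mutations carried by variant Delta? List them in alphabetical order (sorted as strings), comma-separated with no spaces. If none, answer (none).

Answer: V755G

Derivation:
At Kappa: gained [] -> total []
At Delta: gained ['V755G'] -> total ['V755G']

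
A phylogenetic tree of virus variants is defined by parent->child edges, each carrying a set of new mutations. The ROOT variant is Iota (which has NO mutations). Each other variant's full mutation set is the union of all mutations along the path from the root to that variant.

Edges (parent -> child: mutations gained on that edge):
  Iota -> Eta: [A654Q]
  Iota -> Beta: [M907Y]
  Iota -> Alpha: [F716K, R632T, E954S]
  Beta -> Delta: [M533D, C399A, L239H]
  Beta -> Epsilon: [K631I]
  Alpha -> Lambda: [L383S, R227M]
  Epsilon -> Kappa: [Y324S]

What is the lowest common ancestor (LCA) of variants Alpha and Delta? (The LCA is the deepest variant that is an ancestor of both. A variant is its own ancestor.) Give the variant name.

Path from root to Alpha: Iota -> Alpha
  ancestors of Alpha: {Iota, Alpha}
Path from root to Delta: Iota -> Beta -> Delta
  ancestors of Delta: {Iota, Beta, Delta}
Common ancestors: {Iota}
Walk up from Delta: Delta (not in ancestors of Alpha), Beta (not in ancestors of Alpha), Iota (in ancestors of Alpha)
Deepest common ancestor (LCA) = Iota

Answer: Iota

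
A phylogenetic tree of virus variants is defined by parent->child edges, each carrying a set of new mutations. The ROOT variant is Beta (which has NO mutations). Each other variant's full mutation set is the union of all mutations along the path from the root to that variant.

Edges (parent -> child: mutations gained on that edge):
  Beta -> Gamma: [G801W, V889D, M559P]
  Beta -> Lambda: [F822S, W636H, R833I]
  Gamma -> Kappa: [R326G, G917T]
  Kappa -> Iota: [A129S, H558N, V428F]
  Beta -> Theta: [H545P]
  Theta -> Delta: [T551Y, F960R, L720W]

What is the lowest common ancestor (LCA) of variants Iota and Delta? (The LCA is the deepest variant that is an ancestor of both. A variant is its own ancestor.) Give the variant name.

Path from root to Iota: Beta -> Gamma -> Kappa -> Iota
  ancestors of Iota: {Beta, Gamma, Kappa, Iota}
Path from root to Delta: Beta -> Theta -> Delta
  ancestors of Delta: {Beta, Theta, Delta}
Common ancestors: {Beta}
Walk up from Delta: Delta (not in ancestors of Iota), Theta (not in ancestors of Iota), Beta (in ancestors of Iota)
Deepest common ancestor (LCA) = Beta

Answer: Beta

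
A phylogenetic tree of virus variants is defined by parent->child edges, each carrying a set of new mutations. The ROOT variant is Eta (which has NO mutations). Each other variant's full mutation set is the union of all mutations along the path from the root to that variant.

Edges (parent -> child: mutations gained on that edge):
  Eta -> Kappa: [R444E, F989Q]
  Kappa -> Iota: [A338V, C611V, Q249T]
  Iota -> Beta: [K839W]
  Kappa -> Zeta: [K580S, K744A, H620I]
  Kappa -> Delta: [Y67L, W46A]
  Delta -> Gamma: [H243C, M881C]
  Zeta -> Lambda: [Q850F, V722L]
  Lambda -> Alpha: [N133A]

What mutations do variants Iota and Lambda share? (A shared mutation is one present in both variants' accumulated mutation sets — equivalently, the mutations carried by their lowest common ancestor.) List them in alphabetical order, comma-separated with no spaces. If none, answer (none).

Answer: F989Q,R444E

Derivation:
Accumulating mutations along path to Iota:
  At Eta: gained [] -> total []
  At Kappa: gained ['R444E', 'F989Q'] -> total ['F989Q', 'R444E']
  At Iota: gained ['A338V', 'C611V', 'Q249T'] -> total ['A338V', 'C611V', 'F989Q', 'Q249T', 'R444E']
Mutations(Iota) = ['A338V', 'C611V', 'F989Q', 'Q249T', 'R444E']
Accumulating mutations along path to Lambda:
  At Eta: gained [] -> total []
  At Kappa: gained ['R444E', 'F989Q'] -> total ['F989Q', 'R444E']
  At Zeta: gained ['K580S', 'K744A', 'H620I'] -> total ['F989Q', 'H620I', 'K580S', 'K744A', 'R444E']
  At Lambda: gained ['Q850F', 'V722L'] -> total ['F989Q', 'H620I', 'K580S', 'K744A', 'Q850F', 'R444E', 'V722L']
Mutations(Lambda) = ['F989Q', 'H620I', 'K580S', 'K744A', 'Q850F', 'R444E', 'V722L']
Intersection: ['A338V', 'C611V', 'F989Q', 'Q249T', 'R444E'] ∩ ['F989Q', 'H620I', 'K580S', 'K744A', 'Q850F', 'R444E', 'V722L'] = ['F989Q', 'R444E']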